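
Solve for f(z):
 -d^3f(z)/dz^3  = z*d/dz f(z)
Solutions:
 f(z) = C1 + Integral(C2*airyai(-z) + C3*airybi(-z), z)


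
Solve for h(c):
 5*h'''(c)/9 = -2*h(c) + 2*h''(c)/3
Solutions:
 h(c) = C1*exp(c*(4/(15*sqrt(209) + 217)^(1/3) + 4 + (15*sqrt(209) + 217)^(1/3))/10)*sin(sqrt(3)*c*(-(15*sqrt(209) + 217)^(1/3) + 4/(15*sqrt(209) + 217)^(1/3))/10) + C2*exp(c*(4/(15*sqrt(209) + 217)^(1/3) + 4 + (15*sqrt(209) + 217)^(1/3))/10)*cos(sqrt(3)*c*(-(15*sqrt(209) + 217)^(1/3) + 4/(15*sqrt(209) + 217)^(1/3))/10) + C3*exp(c*(-(15*sqrt(209) + 217)^(1/3) - 4/(15*sqrt(209) + 217)^(1/3) + 2)/5)


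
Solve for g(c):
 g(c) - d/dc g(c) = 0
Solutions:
 g(c) = C1*exp(c)


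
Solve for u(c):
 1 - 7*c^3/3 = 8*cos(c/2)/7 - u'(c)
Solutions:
 u(c) = C1 + 7*c^4/12 - c + 16*sin(c/2)/7


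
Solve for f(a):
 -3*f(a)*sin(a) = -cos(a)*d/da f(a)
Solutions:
 f(a) = C1/cos(a)^3


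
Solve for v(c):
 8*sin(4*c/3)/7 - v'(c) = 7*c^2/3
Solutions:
 v(c) = C1 - 7*c^3/9 - 6*cos(4*c/3)/7


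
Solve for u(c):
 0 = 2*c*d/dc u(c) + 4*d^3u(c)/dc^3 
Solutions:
 u(c) = C1 + Integral(C2*airyai(-2^(2/3)*c/2) + C3*airybi(-2^(2/3)*c/2), c)


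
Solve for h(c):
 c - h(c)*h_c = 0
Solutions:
 h(c) = -sqrt(C1 + c^2)
 h(c) = sqrt(C1 + c^2)


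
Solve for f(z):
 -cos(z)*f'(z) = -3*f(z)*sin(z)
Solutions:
 f(z) = C1/cos(z)^3


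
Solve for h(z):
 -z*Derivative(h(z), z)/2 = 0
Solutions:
 h(z) = C1


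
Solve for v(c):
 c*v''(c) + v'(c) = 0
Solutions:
 v(c) = C1 + C2*log(c)


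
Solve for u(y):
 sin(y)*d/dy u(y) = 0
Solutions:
 u(y) = C1


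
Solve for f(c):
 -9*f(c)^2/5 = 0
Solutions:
 f(c) = 0


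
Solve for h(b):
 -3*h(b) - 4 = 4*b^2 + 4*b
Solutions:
 h(b) = -4*b^2/3 - 4*b/3 - 4/3


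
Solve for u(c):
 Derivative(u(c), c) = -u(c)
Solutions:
 u(c) = C1*exp(-c)


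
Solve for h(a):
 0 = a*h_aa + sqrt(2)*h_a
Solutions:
 h(a) = C1 + C2*a^(1 - sqrt(2))


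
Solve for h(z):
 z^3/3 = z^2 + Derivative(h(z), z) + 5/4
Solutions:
 h(z) = C1 + z^4/12 - z^3/3 - 5*z/4


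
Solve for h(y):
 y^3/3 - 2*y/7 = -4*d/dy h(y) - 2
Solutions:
 h(y) = C1 - y^4/48 + y^2/28 - y/2


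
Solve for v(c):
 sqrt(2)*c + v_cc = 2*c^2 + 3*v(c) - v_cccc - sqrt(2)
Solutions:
 v(c) = C1*exp(-sqrt(2)*c*sqrt(-1 + sqrt(13))/2) + C2*exp(sqrt(2)*c*sqrt(-1 + sqrt(13))/2) + C3*sin(sqrt(2)*c*sqrt(1 + sqrt(13))/2) + C4*cos(sqrt(2)*c*sqrt(1 + sqrt(13))/2) - 2*c^2/3 + sqrt(2)*c/3 - 4/9 + sqrt(2)/3


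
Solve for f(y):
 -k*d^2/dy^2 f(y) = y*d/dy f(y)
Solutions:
 f(y) = C1 + C2*sqrt(k)*erf(sqrt(2)*y*sqrt(1/k)/2)


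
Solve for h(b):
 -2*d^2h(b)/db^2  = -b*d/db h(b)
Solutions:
 h(b) = C1 + C2*erfi(b/2)


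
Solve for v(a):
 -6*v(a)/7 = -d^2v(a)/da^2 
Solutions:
 v(a) = C1*exp(-sqrt(42)*a/7) + C2*exp(sqrt(42)*a/7)


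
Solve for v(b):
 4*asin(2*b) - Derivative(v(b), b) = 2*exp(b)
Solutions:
 v(b) = C1 + 4*b*asin(2*b) + 2*sqrt(1 - 4*b^2) - 2*exp(b)


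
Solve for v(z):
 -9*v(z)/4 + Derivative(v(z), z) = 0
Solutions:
 v(z) = C1*exp(9*z/4)


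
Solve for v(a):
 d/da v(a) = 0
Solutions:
 v(a) = C1


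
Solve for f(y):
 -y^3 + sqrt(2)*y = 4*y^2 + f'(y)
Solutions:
 f(y) = C1 - y^4/4 - 4*y^3/3 + sqrt(2)*y^2/2


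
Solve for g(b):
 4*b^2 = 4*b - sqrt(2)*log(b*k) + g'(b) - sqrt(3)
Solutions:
 g(b) = C1 + 4*b^3/3 - 2*b^2 + sqrt(2)*b*log(b*k) + b*(-sqrt(2) + sqrt(3))


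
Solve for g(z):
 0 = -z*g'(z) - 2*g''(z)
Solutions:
 g(z) = C1 + C2*erf(z/2)


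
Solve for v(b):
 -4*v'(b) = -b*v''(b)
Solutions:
 v(b) = C1 + C2*b^5


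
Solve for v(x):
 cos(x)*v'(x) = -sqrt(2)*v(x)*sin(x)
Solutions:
 v(x) = C1*cos(x)^(sqrt(2))


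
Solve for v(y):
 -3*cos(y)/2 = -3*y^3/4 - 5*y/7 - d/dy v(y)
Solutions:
 v(y) = C1 - 3*y^4/16 - 5*y^2/14 + 3*sin(y)/2


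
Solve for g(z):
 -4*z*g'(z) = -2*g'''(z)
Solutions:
 g(z) = C1 + Integral(C2*airyai(2^(1/3)*z) + C3*airybi(2^(1/3)*z), z)


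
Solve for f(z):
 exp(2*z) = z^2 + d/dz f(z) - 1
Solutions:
 f(z) = C1 - z^3/3 + z + exp(2*z)/2


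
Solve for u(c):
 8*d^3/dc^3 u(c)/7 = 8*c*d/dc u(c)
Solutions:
 u(c) = C1 + Integral(C2*airyai(7^(1/3)*c) + C3*airybi(7^(1/3)*c), c)


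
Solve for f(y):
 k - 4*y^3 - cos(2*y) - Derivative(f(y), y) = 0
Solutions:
 f(y) = C1 + k*y - y^4 - sin(2*y)/2


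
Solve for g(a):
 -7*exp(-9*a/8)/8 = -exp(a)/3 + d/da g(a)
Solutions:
 g(a) = C1 + exp(a)/3 + 7*exp(-9*a/8)/9


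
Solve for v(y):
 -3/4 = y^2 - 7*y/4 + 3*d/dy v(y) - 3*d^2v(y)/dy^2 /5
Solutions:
 v(y) = C1 + C2*exp(5*y) - y^3/9 + 9*y^2/40 - 4*y/25


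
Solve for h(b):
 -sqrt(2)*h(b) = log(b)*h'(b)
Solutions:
 h(b) = C1*exp(-sqrt(2)*li(b))


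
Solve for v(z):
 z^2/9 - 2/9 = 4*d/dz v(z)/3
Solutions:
 v(z) = C1 + z^3/36 - z/6


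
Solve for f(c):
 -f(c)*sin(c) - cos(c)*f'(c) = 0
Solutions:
 f(c) = C1*cos(c)


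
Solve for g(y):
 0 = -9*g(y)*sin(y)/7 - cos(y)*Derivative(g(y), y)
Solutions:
 g(y) = C1*cos(y)^(9/7)


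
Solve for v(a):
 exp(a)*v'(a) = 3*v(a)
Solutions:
 v(a) = C1*exp(-3*exp(-a))


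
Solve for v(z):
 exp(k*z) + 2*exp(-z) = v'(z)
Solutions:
 v(z) = C1 - 2*exp(-z) + exp(k*z)/k


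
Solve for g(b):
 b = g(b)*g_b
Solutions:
 g(b) = -sqrt(C1 + b^2)
 g(b) = sqrt(C1 + b^2)


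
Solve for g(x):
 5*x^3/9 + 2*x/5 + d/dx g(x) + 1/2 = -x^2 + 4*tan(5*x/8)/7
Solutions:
 g(x) = C1 - 5*x^4/36 - x^3/3 - x^2/5 - x/2 - 32*log(cos(5*x/8))/35


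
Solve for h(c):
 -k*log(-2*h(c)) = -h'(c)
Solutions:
 Integral(1/(log(-_y) + log(2)), (_y, h(c))) = C1 + c*k


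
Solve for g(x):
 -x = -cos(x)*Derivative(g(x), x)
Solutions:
 g(x) = C1 + Integral(x/cos(x), x)


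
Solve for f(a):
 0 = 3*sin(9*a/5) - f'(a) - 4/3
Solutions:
 f(a) = C1 - 4*a/3 - 5*cos(9*a/5)/3


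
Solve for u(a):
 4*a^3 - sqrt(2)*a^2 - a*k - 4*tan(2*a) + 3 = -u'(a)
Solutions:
 u(a) = C1 - a^4 + sqrt(2)*a^3/3 + a^2*k/2 - 3*a - 2*log(cos(2*a))


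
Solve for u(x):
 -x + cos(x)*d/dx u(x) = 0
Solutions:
 u(x) = C1 + Integral(x/cos(x), x)


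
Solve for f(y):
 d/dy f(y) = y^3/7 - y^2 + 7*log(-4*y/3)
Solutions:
 f(y) = C1 + y^4/28 - y^3/3 + 7*y*log(-y) + 7*y*(-log(3) - 1 + 2*log(2))


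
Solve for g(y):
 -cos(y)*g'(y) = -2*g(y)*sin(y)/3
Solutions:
 g(y) = C1/cos(y)^(2/3)


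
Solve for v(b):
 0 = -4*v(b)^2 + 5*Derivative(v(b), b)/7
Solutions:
 v(b) = -5/(C1 + 28*b)


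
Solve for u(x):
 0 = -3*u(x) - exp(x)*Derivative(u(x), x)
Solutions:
 u(x) = C1*exp(3*exp(-x))


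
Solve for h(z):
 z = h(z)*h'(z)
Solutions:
 h(z) = -sqrt(C1 + z^2)
 h(z) = sqrt(C1 + z^2)


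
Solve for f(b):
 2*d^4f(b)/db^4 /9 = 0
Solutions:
 f(b) = C1 + C2*b + C3*b^2 + C4*b^3


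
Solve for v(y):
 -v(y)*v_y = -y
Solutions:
 v(y) = -sqrt(C1 + y^2)
 v(y) = sqrt(C1 + y^2)


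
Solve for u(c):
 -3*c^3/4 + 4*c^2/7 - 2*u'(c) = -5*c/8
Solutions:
 u(c) = C1 - 3*c^4/32 + 2*c^3/21 + 5*c^2/32


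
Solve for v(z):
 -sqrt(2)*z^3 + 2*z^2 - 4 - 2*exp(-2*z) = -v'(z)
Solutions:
 v(z) = C1 + sqrt(2)*z^4/4 - 2*z^3/3 + 4*z - exp(-2*z)


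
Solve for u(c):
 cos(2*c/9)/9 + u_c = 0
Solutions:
 u(c) = C1 - sin(2*c/9)/2


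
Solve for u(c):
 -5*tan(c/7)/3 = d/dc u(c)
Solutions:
 u(c) = C1 + 35*log(cos(c/7))/3


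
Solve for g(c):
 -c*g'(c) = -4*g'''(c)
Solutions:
 g(c) = C1 + Integral(C2*airyai(2^(1/3)*c/2) + C3*airybi(2^(1/3)*c/2), c)


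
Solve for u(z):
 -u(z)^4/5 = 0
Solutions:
 u(z) = 0


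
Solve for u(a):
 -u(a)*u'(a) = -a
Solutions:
 u(a) = -sqrt(C1 + a^2)
 u(a) = sqrt(C1 + a^2)


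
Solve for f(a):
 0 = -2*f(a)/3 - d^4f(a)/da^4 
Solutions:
 f(a) = (C1*sin(6^(3/4)*a/6) + C2*cos(6^(3/4)*a/6))*exp(-6^(3/4)*a/6) + (C3*sin(6^(3/4)*a/6) + C4*cos(6^(3/4)*a/6))*exp(6^(3/4)*a/6)


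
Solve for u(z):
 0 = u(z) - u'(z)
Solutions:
 u(z) = C1*exp(z)


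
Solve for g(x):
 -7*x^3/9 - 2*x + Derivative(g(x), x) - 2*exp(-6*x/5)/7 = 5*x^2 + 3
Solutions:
 g(x) = C1 + 7*x^4/36 + 5*x^3/3 + x^2 + 3*x - 5*exp(-6*x/5)/21


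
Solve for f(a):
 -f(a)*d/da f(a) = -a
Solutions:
 f(a) = -sqrt(C1 + a^2)
 f(a) = sqrt(C1 + a^2)


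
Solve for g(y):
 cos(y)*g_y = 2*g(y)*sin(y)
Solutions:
 g(y) = C1/cos(y)^2


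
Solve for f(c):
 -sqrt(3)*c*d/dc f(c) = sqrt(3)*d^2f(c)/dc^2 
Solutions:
 f(c) = C1 + C2*erf(sqrt(2)*c/2)


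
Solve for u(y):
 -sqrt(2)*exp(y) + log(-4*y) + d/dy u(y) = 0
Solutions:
 u(y) = C1 - y*log(-y) + y*(1 - 2*log(2)) + sqrt(2)*exp(y)


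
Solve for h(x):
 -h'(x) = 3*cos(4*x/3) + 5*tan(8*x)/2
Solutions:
 h(x) = C1 + 5*log(cos(8*x))/16 - 9*sin(4*x/3)/4


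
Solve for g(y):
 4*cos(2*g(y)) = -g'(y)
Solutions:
 g(y) = -asin((C1 + exp(16*y))/(C1 - exp(16*y)))/2 + pi/2
 g(y) = asin((C1 + exp(16*y))/(C1 - exp(16*y)))/2


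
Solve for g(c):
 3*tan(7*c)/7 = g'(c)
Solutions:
 g(c) = C1 - 3*log(cos(7*c))/49


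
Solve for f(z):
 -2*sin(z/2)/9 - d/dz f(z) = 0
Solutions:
 f(z) = C1 + 4*cos(z/2)/9


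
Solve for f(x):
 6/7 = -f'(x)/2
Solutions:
 f(x) = C1 - 12*x/7


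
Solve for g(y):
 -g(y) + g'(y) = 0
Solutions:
 g(y) = C1*exp(y)


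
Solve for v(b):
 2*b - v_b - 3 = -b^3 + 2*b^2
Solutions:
 v(b) = C1 + b^4/4 - 2*b^3/3 + b^2 - 3*b


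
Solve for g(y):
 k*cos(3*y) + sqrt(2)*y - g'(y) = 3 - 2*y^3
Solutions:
 g(y) = C1 + k*sin(3*y)/3 + y^4/2 + sqrt(2)*y^2/2 - 3*y


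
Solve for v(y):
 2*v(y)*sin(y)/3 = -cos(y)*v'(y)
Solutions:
 v(y) = C1*cos(y)^(2/3)


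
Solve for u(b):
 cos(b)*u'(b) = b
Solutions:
 u(b) = C1 + Integral(b/cos(b), b)


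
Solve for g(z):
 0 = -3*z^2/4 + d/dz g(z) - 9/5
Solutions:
 g(z) = C1 + z^3/4 + 9*z/5


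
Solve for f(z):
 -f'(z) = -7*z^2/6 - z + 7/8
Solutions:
 f(z) = C1 + 7*z^3/18 + z^2/2 - 7*z/8


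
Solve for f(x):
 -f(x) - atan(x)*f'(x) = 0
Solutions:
 f(x) = C1*exp(-Integral(1/atan(x), x))


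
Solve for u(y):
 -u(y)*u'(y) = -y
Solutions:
 u(y) = -sqrt(C1 + y^2)
 u(y) = sqrt(C1 + y^2)


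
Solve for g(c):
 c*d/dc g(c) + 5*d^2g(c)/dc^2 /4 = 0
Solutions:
 g(c) = C1 + C2*erf(sqrt(10)*c/5)


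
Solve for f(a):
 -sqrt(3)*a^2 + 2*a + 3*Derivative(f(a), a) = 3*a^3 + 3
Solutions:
 f(a) = C1 + a^4/4 + sqrt(3)*a^3/9 - a^2/3 + a


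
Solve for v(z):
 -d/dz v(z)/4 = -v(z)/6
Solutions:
 v(z) = C1*exp(2*z/3)


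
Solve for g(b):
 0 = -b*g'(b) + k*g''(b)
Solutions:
 g(b) = C1 + C2*erf(sqrt(2)*b*sqrt(-1/k)/2)/sqrt(-1/k)


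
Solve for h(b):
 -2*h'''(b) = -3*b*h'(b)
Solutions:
 h(b) = C1 + Integral(C2*airyai(2^(2/3)*3^(1/3)*b/2) + C3*airybi(2^(2/3)*3^(1/3)*b/2), b)


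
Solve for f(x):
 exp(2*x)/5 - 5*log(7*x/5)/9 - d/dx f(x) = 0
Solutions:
 f(x) = C1 - 5*x*log(x)/9 + 5*x*(-log(7) + 1 + log(5))/9 + exp(2*x)/10


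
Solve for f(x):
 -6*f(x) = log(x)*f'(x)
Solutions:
 f(x) = C1*exp(-6*li(x))


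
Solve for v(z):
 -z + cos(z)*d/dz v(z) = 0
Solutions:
 v(z) = C1 + Integral(z/cos(z), z)


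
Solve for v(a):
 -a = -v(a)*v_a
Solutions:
 v(a) = -sqrt(C1 + a^2)
 v(a) = sqrt(C1 + a^2)


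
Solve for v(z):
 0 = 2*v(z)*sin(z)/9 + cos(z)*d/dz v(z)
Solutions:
 v(z) = C1*cos(z)^(2/9)


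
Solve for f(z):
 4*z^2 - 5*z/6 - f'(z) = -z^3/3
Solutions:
 f(z) = C1 + z^4/12 + 4*z^3/3 - 5*z^2/12


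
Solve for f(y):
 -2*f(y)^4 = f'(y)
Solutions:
 f(y) = (-3^(2/3) - 3*3^(1/6)*I)*(1/(C1 + 2*y))^(1/3)/6
 f(y) = (-3^(2/3) + 3*3^(1/6)*I)*(1/(C1 + 2*y))^(1/3)/6
 f(y) = (1/(C1 + 6*y))^(1/3)


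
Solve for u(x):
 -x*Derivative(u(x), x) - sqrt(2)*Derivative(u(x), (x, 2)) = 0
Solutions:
 u(x) = C1 + C2*erf(2^(1/4)*x/2)


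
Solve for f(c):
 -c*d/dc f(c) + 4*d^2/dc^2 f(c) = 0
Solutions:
 f(c) = C1 + C2*erfi(sqrt(2)*c/4)


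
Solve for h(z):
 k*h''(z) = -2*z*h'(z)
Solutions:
 h(z) = C1 + C2*sqrt(k)*erf(z*sqrt(1/k))


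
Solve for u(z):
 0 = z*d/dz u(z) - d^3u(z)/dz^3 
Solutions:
 u(z) = C1 + Integral(C2*airyai(z) + C3*airybi(z), z)


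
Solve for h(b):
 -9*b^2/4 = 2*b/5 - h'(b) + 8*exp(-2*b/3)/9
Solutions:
 h(b) = C1 + 3*b^3/4 + b^2/5 - 4*exp(-2*b/3)/3


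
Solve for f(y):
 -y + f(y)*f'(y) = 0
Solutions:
 f(y) = -sqrt(C1 + y^2)
 f(y) = sqrt(C1 + y^2)


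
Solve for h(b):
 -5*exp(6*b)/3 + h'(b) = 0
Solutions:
 h(b) = C1 + 5*exp(6*b)/18


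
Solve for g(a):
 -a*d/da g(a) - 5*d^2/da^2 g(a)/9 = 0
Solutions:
 g(a) = C1 + C2*erf(3*sqrt(10)*a/10)


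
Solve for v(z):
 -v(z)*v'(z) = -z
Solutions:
 v(z) = -sqrt(C1 + z^2)
 v(z) = sqrt(C1 + z^2)


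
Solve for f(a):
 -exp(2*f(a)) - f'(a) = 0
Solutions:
 f(a) = log(-sqrt(-1/(C1 - a))) - log(2)/2
 f(a) = log(-1/(C1 - a))/2 - log(2)/2


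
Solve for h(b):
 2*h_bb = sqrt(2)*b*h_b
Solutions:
 h(b) = C1 + C2*erfi(2^(1/4)*b/2)


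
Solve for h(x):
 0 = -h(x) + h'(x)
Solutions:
 h(x) = C1*exp(x)


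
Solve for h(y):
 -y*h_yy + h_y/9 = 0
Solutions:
 h(y) = C1 + C2*y^(10/9)


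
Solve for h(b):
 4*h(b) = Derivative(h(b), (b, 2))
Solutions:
 h(b) = C1*exp(-2*b) + C2*exp(2*b)


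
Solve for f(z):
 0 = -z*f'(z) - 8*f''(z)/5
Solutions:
 f(z) = C1 + C2*erf(sqrt(5)*z/4)


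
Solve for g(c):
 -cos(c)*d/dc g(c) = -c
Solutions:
 g(c) = C1 + Integral(c/cos(c), c)


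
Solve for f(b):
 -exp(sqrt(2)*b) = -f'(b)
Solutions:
 f(b) = C1 + sqrt(2)*exp(sqrt(2)*b)/2


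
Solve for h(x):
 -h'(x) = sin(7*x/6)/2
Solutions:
 h(x) = C1 + 3*cos(7*x/6)/7


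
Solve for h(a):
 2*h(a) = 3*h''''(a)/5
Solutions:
 h(a) = C1*exp(-10^(1/4)*3^(3/4)*a/3) + C2*exp(10^(1/4)*3^(3/4)*a/3) + C3*sin(10^(1/4)*3^(3/4)*a/3) + C4*cos(10^(1/4)*3^(3/4)*a/3)


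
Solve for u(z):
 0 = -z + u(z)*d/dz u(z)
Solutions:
 u(z) = -sqrt(C1 + z^2)
 u(z) = sqrt(C1 + z^2)


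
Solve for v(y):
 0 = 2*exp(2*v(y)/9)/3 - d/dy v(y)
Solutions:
 v(y) = 9*log(-sqrt(-1/(C1 + 2*y))) - 9*log(2) + 9*log(6)/2 + 9*log(3)
 v(y) = 9*log(-1/(C1 + 2*y))/2 - 9*log(2) + 9*log(6)/2 + 9*log(3)


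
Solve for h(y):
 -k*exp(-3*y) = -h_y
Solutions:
 h(y) = C1 - k*exp(-3*y)/3


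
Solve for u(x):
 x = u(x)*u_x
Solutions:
 u(x) = -sqrt(C1 + x^2)
 u(x) = sqrt(C1 + x^2)


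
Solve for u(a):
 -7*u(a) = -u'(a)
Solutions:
 u(a) = C1*exp(7*a)


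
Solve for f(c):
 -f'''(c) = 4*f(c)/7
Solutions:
 f(c) = C3*exp(-14^(2/3)*c/7) + (C1*sin(14^(2/3)*sqrt(3)*c/14) + C2*cos(14^(2/3)*sqrt(3)*c/14))*exp(14^(2/3)*c/14)


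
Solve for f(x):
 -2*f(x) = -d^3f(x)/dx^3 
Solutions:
 f(x) = C3*exp(2^(1/3)*x) + (C1*sin(2^(1/3)*sqrt(3)*x/2) + C2*cos(2^(1/3)*sqrt(3)*x/2))*exp(-2^(1/3)*x/2)


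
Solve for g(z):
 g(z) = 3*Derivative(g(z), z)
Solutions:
 g(z) = C1*exp(z/3)


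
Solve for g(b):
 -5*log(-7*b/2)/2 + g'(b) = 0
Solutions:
 g(b) = C1 + 5*b*log(-b)/2 + 5*b*(-1 - log(2) + log(7))/2


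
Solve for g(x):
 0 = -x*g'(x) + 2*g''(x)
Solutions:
 g(x) = C1 + C2*erfi(x/2)


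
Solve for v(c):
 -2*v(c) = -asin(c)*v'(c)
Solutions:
 v(c) = C1*exp(2*Integral(1/asin(c), c))


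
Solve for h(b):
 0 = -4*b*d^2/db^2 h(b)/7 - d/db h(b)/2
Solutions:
 h(b) = C1 + C2*b^(1/8)


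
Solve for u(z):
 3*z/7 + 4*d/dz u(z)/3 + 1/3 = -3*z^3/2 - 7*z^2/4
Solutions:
 u(z) = C1 - 9*z^4/32 - 7*z^3/16 - 9*z^2/56 - z/4


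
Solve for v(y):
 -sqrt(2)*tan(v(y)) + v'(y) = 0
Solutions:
 v(y) = pi - asin(C1*exp(sqrt(2)*y))
 v(y) = asin(C1*exp(sqrt(2)*y))


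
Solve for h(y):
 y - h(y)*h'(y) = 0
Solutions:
 h(y) = -sqrt(C1 + y^2)
 h(y) = sqrt(C1 + y^2)


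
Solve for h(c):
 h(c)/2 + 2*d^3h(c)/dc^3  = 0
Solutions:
 h(c) = C3*exp(-2^(1/3)*c/2) + (C1*sin(2^(1/3)*sqrt(3)*c/4) + C2*cos(2^(1/3)*sqrt(3)*c/4))*exp(2^(1/3)*c/4)


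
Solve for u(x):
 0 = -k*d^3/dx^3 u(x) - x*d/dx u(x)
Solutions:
 u(x) = C1 + Integral(C2*airyai(x*(-1/k)^(1/3)) + C3*airybi(x*(-1/k)^(1/3)), x)


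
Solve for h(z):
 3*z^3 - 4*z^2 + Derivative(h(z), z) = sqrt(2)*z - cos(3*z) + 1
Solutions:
 h(z) = C1 - 3*z^4/4 + 4*z^3/3 + sqrt(2)*z^2/2 + z - sin(3*z)/3


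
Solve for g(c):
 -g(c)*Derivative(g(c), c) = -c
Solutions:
 g(c) = -sqrt(C1 + c^2)
 g(c) = sqrt(C1 + c^2)


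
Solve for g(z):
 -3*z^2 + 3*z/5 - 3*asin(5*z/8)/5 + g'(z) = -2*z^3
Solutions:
 g(z) = C1 - z^4/2 + z^3 - 3*z^2/10 + 3*z*asin(5*z/8)/5 + 3*sqrt(64 - 25*z^2)/25


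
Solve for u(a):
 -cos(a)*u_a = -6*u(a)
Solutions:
 u(a) = C1*(sin(a)^3 + 3*sin(a)^2 + 3*sin(a) + 1)/(sin(a)^3 - 3*sin(a)^2 + 3*sin(a) - 1)


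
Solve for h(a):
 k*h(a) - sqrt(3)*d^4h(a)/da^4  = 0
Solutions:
 h(a) = C1*exp(-3^(7/8)*a*k^(1/4)/3) + C2*exp(3^(7/8)*a*k^(1/4)/3) + C3*exp(-3^(7/8)*I*a*k^(1/4)/3) + C4*exp(3^(7/8)*I*a*k^(1/4)/3)


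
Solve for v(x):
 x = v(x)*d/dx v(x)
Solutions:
 v(x) = -sqrt(C1 + x^2)
 v(x) = sqrt(C1 + x^2)


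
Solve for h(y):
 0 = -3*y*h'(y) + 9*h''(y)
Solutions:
 h(y) = C1 + C2*erfi(sqrt(6)*y/6)


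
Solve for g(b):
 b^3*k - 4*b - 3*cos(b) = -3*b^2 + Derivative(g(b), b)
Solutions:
 g(b) = C1 + b^4*k/4 + b^3 - 2*b^2 - 3*sin(b)


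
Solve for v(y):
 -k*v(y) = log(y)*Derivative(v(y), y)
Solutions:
 v(y) = C1*exp(-k*li(y))


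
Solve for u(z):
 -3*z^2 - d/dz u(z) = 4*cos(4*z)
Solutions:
 u(z) = C1 - z^3 - sin(4*z)


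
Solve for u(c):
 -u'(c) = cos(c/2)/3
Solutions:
 u(c) = C1 - 2*sin(c/2)/3


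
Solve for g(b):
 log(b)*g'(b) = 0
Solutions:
 g(b) = C1


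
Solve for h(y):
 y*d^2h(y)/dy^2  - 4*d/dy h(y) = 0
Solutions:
 h(y) = C1 + C2*y^5


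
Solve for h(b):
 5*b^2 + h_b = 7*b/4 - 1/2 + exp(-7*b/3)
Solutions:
 h(b) = C1 - 5*b^3/3 + 7*b^2/8 - b/2 - 3*exp(-7*b/3)/7


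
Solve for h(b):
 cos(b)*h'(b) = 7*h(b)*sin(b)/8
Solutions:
 h(b) = C1/cos(b)^(7/8)


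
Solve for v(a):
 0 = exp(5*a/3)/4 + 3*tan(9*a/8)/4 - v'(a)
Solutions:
 v(a) = C1 + 3*exp(5*a/3)/20 - 2*log(cos(9*a/8))/3


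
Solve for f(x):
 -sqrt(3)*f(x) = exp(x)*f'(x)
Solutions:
 f(x) = C1*exp(sqrt(3)*exp(-x))


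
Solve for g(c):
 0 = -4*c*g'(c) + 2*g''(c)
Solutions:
 g(c) = C1 + C2*erfi(c)


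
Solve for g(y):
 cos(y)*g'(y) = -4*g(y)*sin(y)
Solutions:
 g(y) = C1*cos(y)^4


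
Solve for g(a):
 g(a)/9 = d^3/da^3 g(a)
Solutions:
 g(a) = C3*exp(3^(1/3)*a/3) + (C1*sin(3^(5/6)*a/6) + C2*cos(3^(5/6)*a/6))*exp(-3^(1/3)*a/6)


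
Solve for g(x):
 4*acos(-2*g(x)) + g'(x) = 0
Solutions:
 Integral(1/acos(-2*_y), (_y, g(x))) = C1 - 4*x


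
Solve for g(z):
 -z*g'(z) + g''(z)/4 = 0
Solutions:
 g(z) = C1 + C2*erfi(sqrt(2)*z)


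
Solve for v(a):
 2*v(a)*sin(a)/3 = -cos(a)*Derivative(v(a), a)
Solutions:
 v(a) = C1*cos(a)^(2/3)


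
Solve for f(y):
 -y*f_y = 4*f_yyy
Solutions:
 f(y) = C1 + Integral(C2*airyai(-2^(1/3)*y/2) + C3*airybi(-2^(1/3)*y/2), y)


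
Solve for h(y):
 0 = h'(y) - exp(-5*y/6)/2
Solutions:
 h(y) = C1 - 3*exp(-5*y/6)/5


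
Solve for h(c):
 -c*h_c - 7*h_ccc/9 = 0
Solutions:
 h(c) = C1 + Integral(C2*airyai(-21^(2/3)*c/7) + C3*airybi(-21^(2/3)*c/7), c)


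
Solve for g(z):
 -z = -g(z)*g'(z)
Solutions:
 g(z) = -sqrt(C1 + z^2)
 g(z) = sqrt(C1 + z^2)


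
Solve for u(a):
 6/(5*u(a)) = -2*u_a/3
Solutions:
 u(a) = -sqrt(C1 - 90*a)/5
 u(a) = sqrt(C1 - 90*a)/5


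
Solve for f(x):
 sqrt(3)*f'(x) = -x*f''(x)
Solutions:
 f(x) = C1 + C2*x^(1 - sqrt(3))


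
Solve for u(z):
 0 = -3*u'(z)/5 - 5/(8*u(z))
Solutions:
 u(z) = -sqrt(C1 - 75*z)/6
 u(z) = sqrt(C1 - 75*z)/6


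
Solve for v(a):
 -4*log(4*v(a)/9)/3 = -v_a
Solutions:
 -3*Integral(1/(log(_y) - 2*log(3) + 2*log(2)), (_y, v(a)))/4 = C1 - a


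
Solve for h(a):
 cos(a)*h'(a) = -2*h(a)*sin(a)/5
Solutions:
 h(a) = C1*cos(a)^(2/5)


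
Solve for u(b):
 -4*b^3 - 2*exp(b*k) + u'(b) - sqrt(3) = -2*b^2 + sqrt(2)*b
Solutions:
 u(b) = C1 + b^4 - 2*b^3/3 + sqrt(2)*b^2/2 + sqrt(3)*b + 2*exp(b*k)/k


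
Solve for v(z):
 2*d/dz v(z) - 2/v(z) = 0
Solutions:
 v(z) = -sqrt(C1 + 2*z)
 v(z) = sqrt(C1 + 2*z)


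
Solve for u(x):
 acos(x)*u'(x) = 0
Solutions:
 u(x) = C1


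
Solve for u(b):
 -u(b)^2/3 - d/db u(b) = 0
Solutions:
 u(b) = 3/(C1 + b)


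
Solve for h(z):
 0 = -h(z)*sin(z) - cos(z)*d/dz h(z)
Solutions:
 h(z) = C1*cos(z)


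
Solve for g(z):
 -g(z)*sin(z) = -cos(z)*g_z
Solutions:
 g(z) = C1/cos(z)


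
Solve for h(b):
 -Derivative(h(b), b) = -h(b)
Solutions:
 h(b) = C1*exp(b)


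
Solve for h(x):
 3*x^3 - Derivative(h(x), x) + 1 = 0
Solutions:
 h(x) = C1 + 3*x^4/4 + x


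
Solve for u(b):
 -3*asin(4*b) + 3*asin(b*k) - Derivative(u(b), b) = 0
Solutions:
 u(b) = C1 - 3*b*asin(4*b) - 3*sqrt(1 - 16*b^2)/4 + 3*Piecewise((b*asin(b*k) + sqrt(-b^2*k^2 + 1)/k, Ne(k, 0)), (0, True))


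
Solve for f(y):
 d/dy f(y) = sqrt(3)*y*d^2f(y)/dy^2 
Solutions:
 f(y) = C1 + C2*y^(sqrt(3)/3 + 1)


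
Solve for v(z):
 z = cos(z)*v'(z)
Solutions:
 v(z) = C1 + Integral(z/cos(z), z)


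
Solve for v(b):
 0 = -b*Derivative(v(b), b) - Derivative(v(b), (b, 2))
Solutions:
 v(b) = C1 + C2*erf(sqrt(2)*b/2)


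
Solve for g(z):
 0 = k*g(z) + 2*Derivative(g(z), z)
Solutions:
 g(z) = C1*exp(-k*z/2)


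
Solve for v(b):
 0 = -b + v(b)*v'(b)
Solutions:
 v(b) = -sqrt(C1 + b^2)
 v(b) = sqrt(C1 + b^2)


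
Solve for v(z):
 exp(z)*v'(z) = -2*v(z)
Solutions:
 v(z) = C1*exp(2*exp(-z))


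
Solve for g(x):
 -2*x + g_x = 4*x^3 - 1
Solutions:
 g(x) = C1 + x^4 + x^2 - x


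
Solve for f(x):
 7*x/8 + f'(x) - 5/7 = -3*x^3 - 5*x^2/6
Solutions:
 f(x) = C1 - 3*x^4/4 - 5*x^3/18 - 7*x^2/16 + 5*x/7


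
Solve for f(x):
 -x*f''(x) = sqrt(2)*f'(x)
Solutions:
 f(x) = C1 + C2*x^(1 - sqrt(2))


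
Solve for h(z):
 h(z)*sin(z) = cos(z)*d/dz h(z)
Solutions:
 h(z) = C1/cos(z)


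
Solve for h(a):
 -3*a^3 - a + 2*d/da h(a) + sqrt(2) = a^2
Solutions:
 h(a) = C1 + 3*a^4/8 + a^3/6 + a^2/4 - sqrt(2)*a/2


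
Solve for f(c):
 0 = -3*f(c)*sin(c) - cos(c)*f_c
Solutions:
 f(c) = C1*cos(c)^3


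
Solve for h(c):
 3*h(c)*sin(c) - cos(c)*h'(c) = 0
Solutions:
 h(c) = C1/cos(c)^3


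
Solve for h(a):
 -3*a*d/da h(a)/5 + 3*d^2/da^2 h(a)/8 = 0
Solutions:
 h(a) = C1 + C2*erfi(2*sqrt(5)*a/5)


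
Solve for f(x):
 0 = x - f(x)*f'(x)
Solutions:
 f(x) = -sqrt(C1 + x^2)
 f(x) = sqrt(C1 + x^2)


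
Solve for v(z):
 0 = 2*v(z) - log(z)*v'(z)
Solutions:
 v(z) = C1*exp(2*li(z))


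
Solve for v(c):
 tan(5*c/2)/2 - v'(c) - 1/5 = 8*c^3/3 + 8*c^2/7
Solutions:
 v(c) = C1 - 2*c^4/3 - 8*c^3/21 - c/5 - log(cos(5*c/2))/5


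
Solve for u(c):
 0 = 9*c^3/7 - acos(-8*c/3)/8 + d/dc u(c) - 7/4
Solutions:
 u(c) = C1 - 9*c^4/28 + c*acos(-8*c/3)/8 + 7*c/4 + sqrt(9 - 64*c^2)/64


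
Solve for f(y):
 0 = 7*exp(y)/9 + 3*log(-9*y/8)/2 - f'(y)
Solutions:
 f(y) = C1 + 3*y*log(-y)/2 + y*(-9*log(2)/2 - 3/2 + 3*log(3)) + 7*exp(y)/9


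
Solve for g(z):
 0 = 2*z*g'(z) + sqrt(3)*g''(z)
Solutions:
 g(z) = C1 + C2*erf(3^(3/4)*z/3)


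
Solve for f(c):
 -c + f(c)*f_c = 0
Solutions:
 f(c) = -sqrt(C1 + c^2)
 f(c) = sqrt(C1 + c^2)


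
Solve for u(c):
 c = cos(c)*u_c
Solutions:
 u(c) = C1 + Integral(c/cos(c), c)


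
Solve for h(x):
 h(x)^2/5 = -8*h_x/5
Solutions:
 h(x) = 8/(C1 + x)


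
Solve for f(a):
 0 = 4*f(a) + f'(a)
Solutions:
 f(a) = C1*exp(-4*a)


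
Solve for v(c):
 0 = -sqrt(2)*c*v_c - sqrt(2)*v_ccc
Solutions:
 v(c) = C1 + Integral(C2*airyai(-c) + C3*airybi(-c), c)


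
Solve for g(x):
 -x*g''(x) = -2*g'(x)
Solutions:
 g(x) = C1 + C2*x^3


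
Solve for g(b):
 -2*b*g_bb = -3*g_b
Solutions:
 g(b) = C1 + C2*b^(5/2)


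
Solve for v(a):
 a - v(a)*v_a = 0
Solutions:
 v(a) = -sqrt(C1 + a^2)
 v(a) = sqrt(C1 + a^2)


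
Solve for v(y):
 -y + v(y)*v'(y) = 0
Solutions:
 v(y) = -sqrt(C1 + y^2)
 v(y) = sqrt(C1 + y^2)


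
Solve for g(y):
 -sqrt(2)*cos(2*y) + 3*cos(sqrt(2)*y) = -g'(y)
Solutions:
 g(y) = C1 + sqrt(2)*sin(2*y)/2 - 3*sqrt(2)*sin(sqrt(2)*y)/2


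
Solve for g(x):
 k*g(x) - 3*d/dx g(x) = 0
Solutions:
 g(x) = C1*exp(k*x/3)


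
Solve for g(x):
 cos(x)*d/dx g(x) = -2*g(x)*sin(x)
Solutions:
 g(x) = C1*cos(x)^2


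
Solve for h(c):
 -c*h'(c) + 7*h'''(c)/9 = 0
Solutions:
 h(c) = C1 + Integral(C2*airyai(21^(2/3)*c/7) + C3*airybi(21^(2/3)*c/7), c)


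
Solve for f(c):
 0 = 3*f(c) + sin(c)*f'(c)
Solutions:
 f(c) = C1*(cos(c) + 1)^(3/2)/(cos(c) - 1)^(3/2)


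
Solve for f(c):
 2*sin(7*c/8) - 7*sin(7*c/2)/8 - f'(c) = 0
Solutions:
 f(c) = C1 - 16*cos(7*c/8)/7 + cos(7*c/2)/4


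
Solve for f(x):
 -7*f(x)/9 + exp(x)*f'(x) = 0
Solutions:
 f(x) = C1*exp(-7*exp(-x)/9)


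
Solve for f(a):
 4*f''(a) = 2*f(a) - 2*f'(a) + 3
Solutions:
 f(a) = C1*exp(-a) + C2*exp(a/2) - 3/2


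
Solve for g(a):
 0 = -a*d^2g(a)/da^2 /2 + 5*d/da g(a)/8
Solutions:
 g(a) = C1 + C2*a^(9/4)


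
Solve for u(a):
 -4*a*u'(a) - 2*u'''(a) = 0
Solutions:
 u(a) = C1 + Integral(C2*airyai(-2^(1/3)*a) + C3*airybi(-2^(1/3)*a), a)


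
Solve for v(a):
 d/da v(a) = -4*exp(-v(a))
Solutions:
 v(a) = log(C1 - 4*a)


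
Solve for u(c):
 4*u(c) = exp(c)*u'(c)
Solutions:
 u(c) = C1*exp(-4*exp(-c))


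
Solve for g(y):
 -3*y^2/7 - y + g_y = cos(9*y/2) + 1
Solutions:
 g(y) = C1 + y^3/7 + y^2/2 + y + 2*sin(9*y/2)/9


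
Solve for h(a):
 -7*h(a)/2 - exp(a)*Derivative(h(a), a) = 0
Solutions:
 h(a) = C1*exp(7*exp(-a)/2)


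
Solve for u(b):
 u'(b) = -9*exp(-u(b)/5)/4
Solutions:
 u(b) = 5*log(C1 - 9*b/20)


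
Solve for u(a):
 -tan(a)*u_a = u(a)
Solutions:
 u(a) = C1/sin(a)


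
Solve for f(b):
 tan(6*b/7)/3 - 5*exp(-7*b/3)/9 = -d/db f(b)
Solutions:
 f(b) = C1 - 7*log(tan(6*b/7)^2 + 1)/36 - 5*exp(-7*b/3)/21


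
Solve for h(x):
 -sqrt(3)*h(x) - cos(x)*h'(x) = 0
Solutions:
 h(x) = C1*(sin(x) - 1)^(sqrt(3)/2)/(sin(x) + 1)^(sqrt(3)/2)


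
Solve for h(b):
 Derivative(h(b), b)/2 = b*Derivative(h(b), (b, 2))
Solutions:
 h(b) = C1 + C2*b^(3/2)


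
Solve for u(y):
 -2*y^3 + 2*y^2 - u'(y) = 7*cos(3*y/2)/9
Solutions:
 u(y) = C1 - y^4/2 + 2*y^3/3 - 14*sin(3*y/2)/27


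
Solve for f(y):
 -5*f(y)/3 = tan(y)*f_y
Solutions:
 f(y) = C1/sin(y)^(5/3)


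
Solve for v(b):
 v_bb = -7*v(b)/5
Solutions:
 v(b) = C1*sin(sqrt(35)*b/5) + C2*cos(sqrt(35)*b/5)


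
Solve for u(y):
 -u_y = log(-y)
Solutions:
 u(y) = C1 - y*log(-y) + y


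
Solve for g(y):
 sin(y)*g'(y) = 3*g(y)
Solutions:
 g(y) = C1*(cos(y) - 1)^(3/2)/(cos(y) + 1)^(3/2)


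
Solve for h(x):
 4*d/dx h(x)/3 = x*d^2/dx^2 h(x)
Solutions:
 h(x) = C1 + C2*x^(7/3)


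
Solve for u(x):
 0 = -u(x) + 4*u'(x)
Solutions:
 u(x) = C1*exp(x/4)


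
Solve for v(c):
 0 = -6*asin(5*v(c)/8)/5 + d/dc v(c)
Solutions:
 Integral(1/asin(5*_y/8), (_y, v(c))) = C1 + 6*c/5


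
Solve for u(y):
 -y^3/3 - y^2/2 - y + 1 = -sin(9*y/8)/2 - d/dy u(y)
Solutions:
 u(y) = C1 + y^4/12 + y^3/6 + y^2/2 - y + 4*cos(9*y/8)/9


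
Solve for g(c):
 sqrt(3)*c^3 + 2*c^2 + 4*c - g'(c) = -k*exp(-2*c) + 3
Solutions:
 g(c) = C1 + sqrt(3)*c^4/4 + 2*c^3/3 + 2*c^2 - 3*c - k*exp(-2*c)/2


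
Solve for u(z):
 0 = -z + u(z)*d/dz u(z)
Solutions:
 u(z) = -sqrt(C1 + z^2)
 u(z) = sqrt(C1 + z^2)


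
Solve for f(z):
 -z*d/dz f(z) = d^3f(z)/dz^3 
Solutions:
 f(z) = C1 + Integral(C2*airyai(-z) + C3*airybi(-z), z)


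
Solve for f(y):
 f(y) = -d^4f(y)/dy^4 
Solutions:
 f(y) = (C1*sin(sqrt(2)*y/2) + C2*cos(sqrt(2)*y/2))*exp(-sqrt(2)*y/2) + (C3*sin(sqrt(2)*y/2) + C4*cos(sqrt(2)*y/2))*exp(sqrt(2)*y/2)


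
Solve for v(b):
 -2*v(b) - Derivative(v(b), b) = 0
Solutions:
 v(b) = C1*exp(-2*b)


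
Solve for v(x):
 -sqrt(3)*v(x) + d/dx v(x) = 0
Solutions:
 v(x) = C1*exp(sqrt(3)*x)


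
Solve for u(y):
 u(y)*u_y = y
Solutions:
 u(y) = -sqrt(C1 + y^2)
 u(y) = sqrt(C1 + y^2)


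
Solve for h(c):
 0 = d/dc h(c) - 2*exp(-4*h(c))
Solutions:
 h(c) = log(-I*(C1 + 8*c)^(1/4))
 h(c) = log(I*(C1 + 8*c)^(1/4))
 h(c) = log(-(C1 + 8*c)^(1/4))
 h(c) = log(C1 + 8*c)/4


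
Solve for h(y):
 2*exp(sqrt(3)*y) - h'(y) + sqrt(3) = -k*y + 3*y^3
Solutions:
 h(y) = C1 + k*y^2/2 - 3*y^4/4 + sqrt(3)*y + 2*sqrt(3)*exp(sqrt(3)*y)/3


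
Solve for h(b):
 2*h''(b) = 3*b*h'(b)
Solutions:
 h(b) = C1 + C2*erfi(sqrt(3)*b/2)


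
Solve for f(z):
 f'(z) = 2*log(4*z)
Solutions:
 f(z) = C1 + 2*z*log(z) - 2*z + z*log(16)


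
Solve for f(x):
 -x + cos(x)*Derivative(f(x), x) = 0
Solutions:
 f(x) = C1 + Integral(x/cos(x), x)


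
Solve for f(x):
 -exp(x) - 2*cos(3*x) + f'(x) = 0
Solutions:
 f(x) = C1 + exp(x) + 2*sin(3*x)/3


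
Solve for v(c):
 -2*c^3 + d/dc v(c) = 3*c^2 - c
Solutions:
 v(c) = C1 + c^4/2 + c^3 - c^2/2


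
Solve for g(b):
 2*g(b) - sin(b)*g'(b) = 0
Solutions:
 g(b) = C1*(cos(b) - 1)/(cos(b) + 1)


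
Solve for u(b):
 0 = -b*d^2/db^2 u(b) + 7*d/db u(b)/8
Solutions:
 u(b) = C1 + C2*b^(15/8)


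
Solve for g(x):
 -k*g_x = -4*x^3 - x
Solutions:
 g(x) = C1 + x^4/k + x^2/(2*k)


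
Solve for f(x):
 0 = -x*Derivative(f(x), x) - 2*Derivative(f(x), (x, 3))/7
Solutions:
 f(x) = C1 + Integral(C2*airyai(-2^(2/3)*7^(1/3)*x/2) + C3*airybi(-2^(2/3)*7^(1/3)*x/2), x)


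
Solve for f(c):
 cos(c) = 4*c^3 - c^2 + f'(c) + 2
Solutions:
 f(c) = C1 - c^4 + c^3/3 - 2*c + sin(c)


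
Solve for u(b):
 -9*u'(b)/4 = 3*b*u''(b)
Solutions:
 u(b) = C1 + C2*b^(1/4)


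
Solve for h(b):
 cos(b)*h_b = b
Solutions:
 h(b) = C1 + Integral(b/cos(b), b)


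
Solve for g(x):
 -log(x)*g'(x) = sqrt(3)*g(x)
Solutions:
 g(x) = C1*exp(-sqrt(3)*li(x))


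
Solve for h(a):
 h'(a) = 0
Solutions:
 h(a) = C1


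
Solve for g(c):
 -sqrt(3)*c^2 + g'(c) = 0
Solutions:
 g(c) = C1 + sqrt(3)*c^3/3


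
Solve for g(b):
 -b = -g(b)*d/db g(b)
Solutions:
 g(b) = -sqrt(C1 + b^2)
 g(b) = sqrt(C1 + b^2)


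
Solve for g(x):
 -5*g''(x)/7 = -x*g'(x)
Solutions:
 g(x) = C1 + C2*erfi(sqrt(70)*x/10)


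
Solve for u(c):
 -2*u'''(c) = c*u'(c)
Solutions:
 u(c) = C1 + Integral(C2*airyai(-2^(2/3)*c/2) + C3*airybi(-2^(2/3)*c/2), c)


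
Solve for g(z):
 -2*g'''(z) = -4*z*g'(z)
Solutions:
 g(z) = C1 + Integral(C2*airyai(2^(1/3)*z) + C3*airybi(2^(1/3)*z), z)


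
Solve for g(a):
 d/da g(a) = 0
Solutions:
 g(a) = C1


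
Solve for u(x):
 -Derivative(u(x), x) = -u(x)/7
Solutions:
 u(x) = C1*exp(x/7)


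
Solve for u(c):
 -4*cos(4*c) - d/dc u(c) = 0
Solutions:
 u(c) = C1 - sin(4*c)


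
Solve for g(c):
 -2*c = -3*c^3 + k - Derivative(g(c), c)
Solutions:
 g(c) = C1 - 3*c^4/4 + c^2 + c*k


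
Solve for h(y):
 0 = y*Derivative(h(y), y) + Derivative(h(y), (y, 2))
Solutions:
 h(y) = C1 + C2*erf(sqrt(2)*y/2)


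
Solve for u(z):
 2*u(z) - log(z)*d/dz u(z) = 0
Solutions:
 u(z) = C1*exp(2*li(z))


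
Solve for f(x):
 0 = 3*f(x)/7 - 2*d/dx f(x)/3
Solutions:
 f(x) = C1*exp(9*x/14)


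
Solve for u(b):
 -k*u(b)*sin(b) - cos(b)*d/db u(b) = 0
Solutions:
 u(b) = C1*exp(k*log(cos(b)))


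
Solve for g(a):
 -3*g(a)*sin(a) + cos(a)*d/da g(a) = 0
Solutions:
 g(a) = C1/cos(a)^3


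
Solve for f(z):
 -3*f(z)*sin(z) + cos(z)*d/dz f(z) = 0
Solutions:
 f(z) = C1/cos(z)^3


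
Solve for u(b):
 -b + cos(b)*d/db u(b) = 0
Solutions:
 u(b) = C1 + Integral(b/cos(b), b)


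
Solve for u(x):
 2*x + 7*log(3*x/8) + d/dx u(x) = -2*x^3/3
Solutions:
 u(x) = C1 - x^4/6 - x^2 - 7*x*log(x) + x*log(2097152/2187) + 7*x


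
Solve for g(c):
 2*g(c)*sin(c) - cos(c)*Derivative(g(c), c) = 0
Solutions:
 g(c) = C1/cos(c)^2


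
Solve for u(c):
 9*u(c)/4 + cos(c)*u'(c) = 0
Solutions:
 u(c) = C1*(sin(c) - 1)^(9/8)/(sin(c) + 1)^(9/8)


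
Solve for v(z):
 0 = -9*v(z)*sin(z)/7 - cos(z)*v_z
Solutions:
 v(z) = C1*cos(z)^(9/7)


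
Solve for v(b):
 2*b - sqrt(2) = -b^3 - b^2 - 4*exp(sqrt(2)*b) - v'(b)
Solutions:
 v(b) = C1 - b^4/4 - b^3/3 - b^2 + sqrt(2)*b - 2*sqrt(2)*exp(sqrt(2)*b)


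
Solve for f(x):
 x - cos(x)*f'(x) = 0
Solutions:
 f(x) = C1 + Integral(x/cos(x), x)


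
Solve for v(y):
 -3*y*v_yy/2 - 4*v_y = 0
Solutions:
 v(y) = C1 + C2/y^(5/3)


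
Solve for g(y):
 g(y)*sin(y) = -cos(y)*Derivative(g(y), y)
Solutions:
 g(y) = C1*cos(y)


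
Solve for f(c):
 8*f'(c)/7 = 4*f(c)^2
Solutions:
 f(c) = -2/(C1 + 7*c)


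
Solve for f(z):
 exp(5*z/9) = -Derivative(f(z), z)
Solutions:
 f(z) = C1 - 9*exp(5*z/9)/5


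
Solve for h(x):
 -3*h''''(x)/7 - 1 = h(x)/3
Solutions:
 h(x) = (C1*sin(sqrt(6)*7^(1/4)*x/6) + C2*cos(sqrt(6)*7^(1/4)*x/6))*exp(-sqrt(6)*7^(1/4)*x/6) + (C3*sin(sqrt(6)*7^(1/4)*x/6) + C4*cos(sqrt(6)*7^(1/4)*x/6))*exp(sqrt(6)*7^(1/4)*x/6) - 3


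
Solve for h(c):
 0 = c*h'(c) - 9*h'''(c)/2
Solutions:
 h(c) = C1 + Integral(C2*airyai(6^(1/3)*c/3) + C3*airybi(6^(1/3)*c/3), c)


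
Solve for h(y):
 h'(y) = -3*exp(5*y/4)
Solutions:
 h(y) = C1 - 12*exp(5*y/4)/5


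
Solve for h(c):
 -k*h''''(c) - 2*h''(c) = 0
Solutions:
 h(c) = C1 + C2*c + C3*exp(-sqrt(2)*c*sqrt(-1/k)) + C4*exp(sqrt(2)*c*sqrt(-1/k))


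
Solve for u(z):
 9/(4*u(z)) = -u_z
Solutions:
 u(z) = -sqrt(C1 - 18*z)/2
 u(z) = sqrt(C1 - 18*z)/2


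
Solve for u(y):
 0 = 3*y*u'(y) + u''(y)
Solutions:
 u(y) = C1 + C2*erf(sqrt(6)*y/2)


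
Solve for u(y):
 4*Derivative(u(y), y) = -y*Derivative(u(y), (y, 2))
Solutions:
 u(y) = C1 + C2/y^3


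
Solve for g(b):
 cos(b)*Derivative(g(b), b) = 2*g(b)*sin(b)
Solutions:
 g(b) = C1/cos(b)^2


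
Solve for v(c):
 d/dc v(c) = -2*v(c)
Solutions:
 v(c) = C1*exp(-2*c)


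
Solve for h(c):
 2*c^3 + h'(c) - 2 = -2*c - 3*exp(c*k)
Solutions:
 h(c) = C1 - c^4/2 - c^2 + 2*c - 3*exp(c*k)/k


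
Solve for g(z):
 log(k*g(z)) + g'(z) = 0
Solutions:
 li(k*g(z))/k = C1 - z


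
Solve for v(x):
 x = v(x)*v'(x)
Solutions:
 v(x) = -sqrt(C1 + x^2)
 v(x) = sqrt(C1 + x^2)


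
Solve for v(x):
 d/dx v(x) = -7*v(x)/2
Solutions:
 v(x) = C1*exp(-7*x/2)


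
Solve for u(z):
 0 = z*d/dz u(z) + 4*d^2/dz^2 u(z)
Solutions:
 u(z) = C1 + C2*erf(sqrt(2)*z/4)


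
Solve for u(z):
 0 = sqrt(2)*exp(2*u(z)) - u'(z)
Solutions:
 u(z) = log(-sqrt(-1/(C1 + sqrt(2)*z))) - log(2)/2
 u(z) = log(-1/(C1 + sqrt(2)*z))/2 - log(2)/2


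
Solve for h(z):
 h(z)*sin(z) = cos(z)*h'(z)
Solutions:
 h(z) = C1/cos(z)


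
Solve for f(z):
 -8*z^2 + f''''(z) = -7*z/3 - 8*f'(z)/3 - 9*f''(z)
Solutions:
 f(z) = C1 + C2*exp(3^(1/3)*z*(-9/(4 + sqrt(259))^(1/3) + 3^(1/3)*(4 + sqrt(259))^(1/3))/6)*sin(3^(1/6)*z*(3*3^(2/3)/(4 + sqrt(259))^(1/3) + (4 + sqrt(259))^(1/3))/2) + C3*exp(3^(1/3)*z*(-9/(4 + sqrt(259))^(1/3) + 3^(1/3)*(4 + sqrt(259))^(1/3))/6)*cos(3^(1/6)*z*(3*3^(2/3)/(4 + sqrt(259))^(1/3) + (4 + sqrt(259))^(1/3))/2) + C4*exp(3^(1/3)*z*(-3^(1/3)*(4 + sqrt(259))^(1/3)/3 + 3/(4 + sqrt(259))^(1/3))) + z^3 - 169*z^2/16 + 4563*z/64


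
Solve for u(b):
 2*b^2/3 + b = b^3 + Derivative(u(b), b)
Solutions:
 u(b) = C1 - b^4/4 + 2*b^3/9 + b^2/2


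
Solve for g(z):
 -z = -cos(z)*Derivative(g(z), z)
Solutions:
 g(z) = C1 + Integral(z/cos(z), z)


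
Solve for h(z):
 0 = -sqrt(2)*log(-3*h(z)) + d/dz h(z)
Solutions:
 -sqrt(2)*Integral(1/(log(-_y) + log(3)), (_y, h(z)))/2 = C1 - z


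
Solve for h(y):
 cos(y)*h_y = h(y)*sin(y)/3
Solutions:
 h(y) = C1/cos(y)^(1/3)


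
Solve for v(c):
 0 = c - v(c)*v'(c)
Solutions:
 v(c) = -sqrt(C1 + c^2)
 v(c) = sqrt(C1 + c^2)


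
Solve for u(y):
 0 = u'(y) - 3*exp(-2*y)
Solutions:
 u(y) = C1 - 3*exp(-2*y)/2


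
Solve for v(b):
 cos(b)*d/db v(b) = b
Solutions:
 v(b) = C1 + Integral(b/cos(b), b)


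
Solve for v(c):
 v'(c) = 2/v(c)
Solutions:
 v(c) = -sqrt(C1 + 4*c)
 v(c) = sqrt(C1 + 4*c)


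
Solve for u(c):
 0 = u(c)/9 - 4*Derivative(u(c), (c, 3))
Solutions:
 u(c) = C3*exp(6^(1/3)*c/6) + (C1*sin(2^(1/3)*3^(5/6)*c/12) + C2*cos(2^(1/3)*3^(5/6)*c/12))*exp(-6^(1/3)*c/12)


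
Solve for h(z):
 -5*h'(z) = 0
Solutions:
 h(z) = C1


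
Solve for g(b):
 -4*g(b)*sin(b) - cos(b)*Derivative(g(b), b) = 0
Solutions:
 g(b) = C1*cos(b)^4


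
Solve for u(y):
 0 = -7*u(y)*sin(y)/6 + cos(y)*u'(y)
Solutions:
 u(y) = C1/cos(y)^(7/6)


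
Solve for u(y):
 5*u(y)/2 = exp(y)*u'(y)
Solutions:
 u(y) = C1*exp(-5*exp(-y)/2)


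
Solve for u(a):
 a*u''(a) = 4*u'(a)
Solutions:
 u(a) = C1 + C2*a^5


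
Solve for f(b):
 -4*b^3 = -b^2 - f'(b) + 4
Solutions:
 f(b) = C1 + b^4 - b^3/3 + 4*b


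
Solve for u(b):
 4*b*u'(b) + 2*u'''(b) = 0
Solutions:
 u(b) = C1 + Integral(C2*airyai(-2^(1/3)*b) + C3*airybi(-2^(1/3)*b), b)


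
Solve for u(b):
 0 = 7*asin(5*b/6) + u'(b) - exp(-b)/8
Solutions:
 u(b) = C1 - 7*b*asin(5*b/6) - 7*sqrt(36 - 25*b^2)/5 - exp(-b)/8


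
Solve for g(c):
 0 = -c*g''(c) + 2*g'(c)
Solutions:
 g(c) = C1 + C2*c^3


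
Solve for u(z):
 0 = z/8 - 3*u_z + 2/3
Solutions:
 u(z) = C1 + z^2/48 + 2*z/9


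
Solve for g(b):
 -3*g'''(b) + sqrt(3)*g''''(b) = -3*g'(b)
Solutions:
 g(b) = C1 + C2*exp(b*(2*2^(1/3)*3^(2/3)/(3*sqrt(15) + 7*sqrt(3))^(1/3) + 2^(2/3)*3^(1/3)*(3*sqrt(15) + 7*sqrt(3))^(1/3) + 4*sqrt(3))/12)*sin(2^(1/3)*3^(1/6)*b*(-2^(1/3)*3^(2/3)*(3*sqrt(15) + 7*sqrt(3))^(1/3) + 6/(3*sqrt(15) + 7*sqrt(3))^(1/3))/12) + C3*exp(b*(2*2^(1/3)*3^(2/3)/(3*sqrt(15) + 7*sqrt(3))^(1/3) + 2^(2/3)*3^(1/3)*(3*sqrt(15) + 7*sqrt(3))^(1/3) + 4*sqrt(3))/12)*cos(2^(1/3)*3^(1/6)*b*(-2^(1/3)*3^(2/3)*(3*sqrt(15) + 7*sqrt(3))^(1/3) + 6/(3*sqrt(15) + 7*sqrt(3))^(1/3))/12) + C4*exp(b*(-2^(2/3)*3^(1/3)*(3*sqrt(15) + 7*sqrt(3))^(1/3) - 2*2^(1/3)*3^(2/3)/(3*sqrt(15) + 7*sqrt(3))^(1/3) + 2*sqrt(3))/6)


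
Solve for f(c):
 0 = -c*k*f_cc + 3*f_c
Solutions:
 f(c) = C1 + c^(((re(k) + 3)*re(k) + im(k)^2)/(re(k)^2 + im(k)^2))*(C2*sin(3*log(c)*Abs(im(k))/(re(k)^2 + im(k)^2)) + C3*cos(3*log(c)*im(k)/(re(k)^2 + im(k)^2)))


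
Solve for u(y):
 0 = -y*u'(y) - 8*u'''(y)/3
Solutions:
 u(y) = C1 + Integral(C2*airyai(-3^(1/3)*y/2) + C3*airybi(-3^(1/3)*y/2), y)


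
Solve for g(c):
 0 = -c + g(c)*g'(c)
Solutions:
 g(c) = -sqrt(C1 + c^2)
 g(c) = sqrt(C1 + c^2)


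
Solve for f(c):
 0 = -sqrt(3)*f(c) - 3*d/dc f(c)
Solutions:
 f(c) = C1*exp(-sqrt(3)*c/3)


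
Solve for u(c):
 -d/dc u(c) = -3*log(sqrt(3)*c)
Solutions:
 u(c) = C1 + 3*c*log(c) - 3*c + 3*c*log(3)/2


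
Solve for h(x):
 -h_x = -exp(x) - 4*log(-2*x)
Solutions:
 h(x) = C1 + 4*x*log(-x) + 4*x*(-1 + log(2)) + exp(x)


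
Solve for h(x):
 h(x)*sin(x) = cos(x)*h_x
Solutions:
 h(x) = C1/cos(x)


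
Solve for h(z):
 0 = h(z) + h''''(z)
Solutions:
 h(z) = (C1*sin(sqrt(2)*z/2) + C2*cos(sqrt(2)*z/2))*exp(-sqrt(2)*z/2) + (C3*sin(sqrt(2)*z/2) + C4*cos(sqrt(2)*z/2))*exp(sqrt(2)*z/2)


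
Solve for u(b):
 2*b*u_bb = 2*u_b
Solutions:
 u(b) = C1 + C2*b^2


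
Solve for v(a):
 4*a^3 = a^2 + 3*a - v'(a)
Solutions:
 v(a) = C1 - a^4 + a^3/3 + 3*a^2/2


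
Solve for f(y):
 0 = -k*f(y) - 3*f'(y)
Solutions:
 f(y) = C1*exp(-k*y/3)


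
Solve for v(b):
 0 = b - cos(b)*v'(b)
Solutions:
 v(b) = C1 + Integral(b/cos(b), b)


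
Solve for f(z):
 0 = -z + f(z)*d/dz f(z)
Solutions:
 f(z) = -sqrt(C1 + z^2)
 f(z) = sqrt(C1 + z^2)


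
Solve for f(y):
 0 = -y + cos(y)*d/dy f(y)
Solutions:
 f(y) = C1 + Integral(y/cos(y), y)


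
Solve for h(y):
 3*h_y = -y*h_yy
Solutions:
 h(y) = C1 + C2/y^2
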